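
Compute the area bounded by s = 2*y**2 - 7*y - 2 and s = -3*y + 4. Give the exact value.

64/3

Both boundary curves give s as a function of y, so integrate with respect to y. Setting them equal: 2*y**2 - 4*y - 6 = 0, i.e. 2*(y - 3)*(y + 1) = 0, so they meet at y = -1, 3.
For y in [-1, 3], s = 2*y**2 - 7*y - 2 is on the left; area = ∫[-1,3] (-(2*y**2 - 4*y - 6)) dy = 64/3.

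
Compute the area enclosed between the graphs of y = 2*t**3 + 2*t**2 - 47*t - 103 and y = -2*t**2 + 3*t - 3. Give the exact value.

2459/3

Set the curves equal: 2*t**3 + 2*t**2 - 47*t - 103 = -2*t**2 + 3*t - 3, so 2*t**3 + 4*t**2 - 50*t - 100 = 0, which factors as 2*(t - 5)*(t + 2)*(t + 5) = 0. The curves meet at t = -5, -2, 5.
On [-5, -2], y = 2*t**3 + 2*t**2 - 47*t - 103 is on top; that piece has area ∫[-5,-2] (2*t**3 + 4*t**2 - 50*t - 100) dt = 153/2.
On [-2, 5], y = -2*t**2 + 3*t - 3 is on top; that piece has area ∫[-2,5] (-(2*t**3 + 4*t**2 - 50*t - 100)) dt = 4459/6.
Total enclosed area = 153/2 + 4459/6 = 2459/3.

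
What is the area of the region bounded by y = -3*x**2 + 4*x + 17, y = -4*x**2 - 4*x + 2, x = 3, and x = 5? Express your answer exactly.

On [3, 5], (-3*x**2 + 4*x + 17) - (-4*x**2 - 4*x + 2) = x**2 + 8*x + 15 is ≥ 0 throughout, so the area is a single integral of |x**2 + 8*x + 15|.
∫[3,5] (x**2 + 8*x + 15) dx = 380/3.

380/3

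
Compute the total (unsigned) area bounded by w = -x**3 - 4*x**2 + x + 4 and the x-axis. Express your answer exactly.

253/12

The curve meets the x-axis where -x**3 - 4*x**2 + x + 4 = 0, i.e. -(x - 1)*(x + 1)*(x + 4) = 0, at x = -4, -1, 1.
On [-4, -1] the curve lies below the axis; ∫[-4,-1] (-x**3 - 4*x**2 + x + 4) dx = -63/4, giving area 63/4.
On [-1, 1] the curve lies above the axis; ∫[-1,1] (-x**3 - 4*x**2 + x + 4) dx = 16/3, giving area 16/3.
Total area = 63/4 + 16/3 = 253/12.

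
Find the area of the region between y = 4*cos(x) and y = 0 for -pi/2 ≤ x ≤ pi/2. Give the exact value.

On [-pi/2, pi/2], (4*cos(x)) - (0) = 4*cos(x) is ≥ 0 throughout, so the area is a single integral of |4*cos(x)|.
∫[-pi/2,pi/2] (4*cos(x)) dx = 8.

8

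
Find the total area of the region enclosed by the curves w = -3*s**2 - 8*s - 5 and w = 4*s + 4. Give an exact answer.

4

Set the curves equal: -3*s**2 - 8*s - 5 = 4*s + 4, so -3*s**2 - 12*s - 9 = 0, which factors as -3*(s + 1)*(s + 3) = 0. The curves meet at s = -3, -1.
On [-3, -1], w = -3*s**2 - 8*s - 5 is on top; that piece has area ∫[-3,-1] (-3*s**2 - 12*s - 9) ds = 4.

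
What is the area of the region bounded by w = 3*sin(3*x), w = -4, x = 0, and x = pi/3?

On [0, pi/3], (3*sin(3*x)) - (-4) = 3*sin(3*x) + 4 is ≥ 0 throughout, so the area is a single integral of |3*sin(3*x) + 4|.
∫[0,pi/3] (3*sin(3*x) + 4) dx = 2 + 4*pi/3.

2 + 4*pi/3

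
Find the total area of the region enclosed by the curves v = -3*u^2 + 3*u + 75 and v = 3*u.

Set the curves equal: -3*u^2 + 3*u + 75 = 3*u, so -3*u^2 + 75 = 0, which factors as -3*(u - 5)*(u + 5) = 0. The curves meet at u = -5, 5.
On [-5, 5], v = -3*u^2 + 3*u + 75 is on top; that piece has area ∫[-5,5] (-3*u^2 + 75) du = 500.

500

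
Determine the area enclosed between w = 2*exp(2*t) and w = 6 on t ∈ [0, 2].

The difference (2*exp(2*t)) - (6) = 2*exp(2*t) - 6 changes sign at t = log(3)/2 inside [0, 2], so split the integral there.
∫[0,log(3)/2] (2*exp(2*t) - 6) dt = 2 - log(27); the area of that piece is -2 + log(27).
∫[log(3)/2,2] (2*exp(2*t) - 6) dt = -15 + 3*log(3) + exp(4).
Total area = (-2 + log(27)) + (-15 + 3*log(3) + exp(4)) = -17 + 6*log(3) + exp(4).

-17 + 6*log(3) + exp(4)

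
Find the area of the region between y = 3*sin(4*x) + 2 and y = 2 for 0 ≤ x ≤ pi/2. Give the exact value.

3

The difference (3*sin(4*x) + 2) - (2) = 3*sin(4*x) changes sign at x = pi/4 inside [0, pi/2], so split the integral there.
∫[0,pi/4] (3*sin(4*x)) dx = 3/2.
∫[pi/4,pi/2] (3*sin(4*x)) dx = -3/2; the area of that piece is 3/2.
Total area = 3/2 + 3/2 = 3.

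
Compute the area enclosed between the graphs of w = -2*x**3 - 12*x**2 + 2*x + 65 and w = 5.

407/2

Set the curves equal: -2*x**3 - 12*x**2 + 2*x + 65 = 5, so -2*x**3 - 12*x**2 + 2*x + 60 = 0, which factors as -2*(x - 2)*(x + 3)*(x + 5) = 0. The curves meet at x = -5, -3, 2.
On [-5, -3], w = 5 is on top; that piece has area ∫[-5,-3] (-(-2*x**3 - 12*x**2 + 2*x + 60)) dx = 16.
On [-3, 2], w = -2*x**3 - 12*x**2 + 2*x + 65 is on top; that piece has area ∫[-3,2] (-2*x**3 - 12*x**2 + 2*x + 60) dx = 375/2.
Total enclosed area = 16 + 375/2 = 407/2.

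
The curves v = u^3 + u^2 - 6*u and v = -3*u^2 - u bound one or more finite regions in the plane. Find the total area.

Set the curves equal: u^3 + u^2 - 6*u = -3*u^2 - u, so u^3 + 4*u^2 - 5*u = 0, which factors as u*(u - 1)*(u + 5) = 0. The curves meet at u = -5, 0, 1.
On [-5, 0], v = u^3 + u^2 - 6*u is on top; that piece has area ∫[-5,0] (u^3 + 4*u^2 - 5*u) du = 875/12.
On [0, 1], v = -3*u^2 - u is on top; that piece has area ∫[0,1] (-(u^3 + 4*u^2 - 5*u)) du = 11/12.
Total enclosed area = 875/12 + 11/12 = 443/6.

443/6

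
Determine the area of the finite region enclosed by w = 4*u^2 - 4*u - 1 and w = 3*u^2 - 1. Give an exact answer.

Set the curves equal: 4*u^2 - 4*u - 1 = 3*u^2 - 1, so u^2 - 4*u = 0, which factors as u*(u - 4) = 0. The curves meet at u = 0, 4.
On [0, 4], w = 3*u^2 - 1 is on top; that piece has area ∫[0,4] (-(u^2 - 4*u)) du = 32/3.

32/3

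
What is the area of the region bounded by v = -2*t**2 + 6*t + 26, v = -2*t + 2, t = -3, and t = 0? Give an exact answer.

The difference (-2*t**2 + 6*t + 26) - (-2*t + 2) = -2*t**2 + 8*t + 24 changes sign at t = -2 inside [-3, 0], so split the integral there.
∫[-3,-2] (-2*t**2 + 8*t + 24) dt = -26/3; the area of that piece is 26/3.
∫[-2,0] (-2*t**2 + 8*t + 24) dt = 80/3.
Total area = 26/3 + 80/3 = 106/3.

106/3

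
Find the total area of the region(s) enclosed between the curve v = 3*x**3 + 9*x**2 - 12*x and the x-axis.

The curve meets the x-axis where 3*x**3 + 9*x**2 - 12*x = 0, i.e. 3*x*(x - 1)*(x + 4) = 0, at x = -4, 0, 1.
On [-4, 0] the curve lies above the axis; ∫[-4,0] (3*x**3 + 9*x**2 - 12*x) dx = 96, giving area 96.
On [0, 1] the curve lies below the axis; ∫[0,1] (3*x**3 + 9*x**2 - 12*x) dx = -9/4, giving area 9/4.
Total area = 96 + 9/4 = 393/4.

393/4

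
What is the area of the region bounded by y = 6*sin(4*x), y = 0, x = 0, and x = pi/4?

3

On [0, pi/4], (6*sin(4*x)) - (0) = 6*sin(4*x) is ≥ 0 throughout, so the area is a single integral of |6*sin(4*x)|.
∫[0,pi/4] (6*sin(4*x)) dx = 3.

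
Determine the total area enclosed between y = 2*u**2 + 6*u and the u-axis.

9

The curve meets the u-axis where 2*u**2 + 6*u = 0, i.e. 2*u*(u + 3) = 0, at u = -3, 0.
On [-3, 0] the curve lies below the axis; ∫[-3,0] (2*u**2 + 6*u) du = -9, giving area 9.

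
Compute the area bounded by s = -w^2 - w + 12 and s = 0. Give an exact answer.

343/6

Both boundary curves give s as a function of w, so integrate with respect to w. Setting them equal: -w^2 - w + 12 = 0, i.e. -(w - 3)*(w + 4) = 0, so they meet at w = -4, 3.
For w in [-4, 3], s = -w^2 - w + 12 is on the right; area = ∫[-4,3] (-w^2 - w + 12) dw = 343/6.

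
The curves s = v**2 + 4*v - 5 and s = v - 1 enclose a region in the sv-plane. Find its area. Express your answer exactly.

125/6

Both boundary curves give s as a function of v, so integrate with respect to v. Setting them equal: v**2 + 3*v - 4 = 0, i.e. (v - 1)*(v + 4) = 0, so they meet at v = -4, 1.
For v in [-4, 1], s = v**2 + 4*v - 5 is on the left; area = ∫[-4,1] (-(v**2 + 3*v - 4)) dv = 125/6.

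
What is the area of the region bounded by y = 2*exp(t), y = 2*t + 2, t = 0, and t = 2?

On [0, 2], (2*exp(t)) - (2*t + 2) = -2*t + 2*exp(t) - 2 is ≥ 0 throughout, so the area is a single integral of |-2*t + 2*exp(t) - 2|.
∫[0,2] (-2*t + 2*exp(t) - 2) dt = -10 + 2*exp(2).

-10 + 2*exp(2)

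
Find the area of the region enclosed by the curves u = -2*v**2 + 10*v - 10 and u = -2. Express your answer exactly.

9

Both boundary curves give u as a function of v, so integrate with respect to v. Setting them equal: -2*v**2 + 10*v - 8 = 0, i.e. -2*(v - 4)*(v - 1) = 0, so they meet at v = 1, 4.
For v in [1, 4], u = -2*v**2 + 10*v - 10 is on the right; area = ∫[1,4] (-2*v**2 + 10*v - 8) dv = 9.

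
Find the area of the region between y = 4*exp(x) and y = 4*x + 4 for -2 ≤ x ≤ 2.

On [-2, 2], (4*exp(x)) - (4*x + 4) = -4*x + 4*exp(x) - 4 is ≥ 0 throughout, so the area is a single integral of |-4*x + 4*exp(x) - 4|.
∫[-2,2] (-4*x + 4*exp(x) - 4) dx = -16 - 4*exp(-2) + 4*exp(2).

-16 - 4*exp(-2) + 4*exp(2)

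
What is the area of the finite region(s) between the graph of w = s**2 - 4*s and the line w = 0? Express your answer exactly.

32/3

The curve meets the s-axis where s**2 - 4*s = 0, i.e. s*(s - 4) = 0, at s = 0, 4.
On [0, 4] the curve lies below the axis; ∫[0,4] (s**2 - 4*s) ds = -32/3, giving area 32/3.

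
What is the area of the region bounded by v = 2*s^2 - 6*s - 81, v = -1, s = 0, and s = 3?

On [0, 3], (2*s^2 - 6*s - 81) - (-1) = 2*s^2 - 6*s - 80 is ≤ 0 throughout, so the area is a single integral of |2*s^2 - 6*s - 80|.
∫[0,3] (2*s^2 - 6*s - 80) ds = -249; the area of that piece is 249.

249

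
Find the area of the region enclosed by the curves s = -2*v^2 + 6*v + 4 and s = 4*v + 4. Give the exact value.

Both boundary curves give s as a function of v, so integrate with respect to v. Setting them equal: -2*v^2 + 2*v = 0, i.e. -2*v*(v - 1) = 0, so they meet at v = 0, 1.
For v in [0, 1], s = -2*v^2 + 6*v + 4 is on the right; area = ∫[0,1] (-2*v^2 + 2*v) dv = 1/3.

1/3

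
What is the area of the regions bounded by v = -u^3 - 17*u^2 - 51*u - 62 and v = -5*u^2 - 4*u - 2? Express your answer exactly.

1/2

Set the curves equal: -u^3 - 17*u^2 - 51*u - 62 = -5*u^2 - 4*u - 2, so -u^3 - 12*u^2 - 47*u - 60 = 0, which factors as -(u + 3)*(u + 4)*(u + 5) = 0. The curves meet at u = -5, -4, -3.
On [-5, -4], v = -5*u^2 - 4*u - 2 is on top; that piece has area ∫[-5,-4] (-(-u^3 - 12*u^2 - 47*u - 60)) du = 1/4.
On [-4, -3], v = -u^3 - 17*u^2 - 51*u - 62 is on top; that piece has area ∫[-4,-3] (-u^3 - 12*u^2 - 47*u - 60) du = 1/4.
Total enclosed area = 1/4 + 1/4 = 1/2.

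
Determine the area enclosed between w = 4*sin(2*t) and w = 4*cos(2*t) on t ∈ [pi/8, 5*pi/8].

On [pi/8, 5*pi/8], (4*sin(2*t)) - (4*cos(2*t)) = 4*sin(2*t) - 4*cos(2*t) is ≥ 0 throughout, so the area is a single integral of |4*sin(2*t) - 4*cos(2*t)|.
∫[pi/8,5*pi/8] (4*sin(2*t) - 4*cos(2*t)) dt = 4*sqrt(2).

4*sqrt(2)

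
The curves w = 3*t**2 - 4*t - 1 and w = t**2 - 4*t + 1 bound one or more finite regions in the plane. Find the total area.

8/3

Set the curves equal: 3*t**2 - 4*t - 1 = t**2 - 4*t + 1, so 2*t**2 - 2 = 0, which factors as 2*(t - 1)*(t + 1) = 0. The curves meet at t = -1, 1.
On [-1, 1], w = t**2 - 4*t + 1 is on top; that piece has area ∫[-1,1] (-(2*t**2 - 2)) dt = 8/3.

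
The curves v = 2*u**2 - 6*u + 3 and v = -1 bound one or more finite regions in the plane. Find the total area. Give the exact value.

1/3

Set the curves equal: 2*u**2 - 6*u + 3 = -1, so 2*u**2 - 6*u + 4 = 0, which factors as 2*(u - 2)*(u - 1) = 0. The curves meet at u = 1, 2.
On [1, 2], v = -1 is on top; that piece has area ∫[1,2] (-(2*u**2 - 6*u + 4)) du = 1/3.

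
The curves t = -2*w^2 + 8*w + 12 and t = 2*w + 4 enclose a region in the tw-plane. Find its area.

Both boundary curves give t as a function of w, so integrate with respect to w. Setting them equal: -2*w^2 + 6*w + 8 = 0, i.e. -2*(w - 4)*(w + 1) = 0, so they meet at w = -1, 4.
For w in [-1, 4], t = -2*w^2 + 8*w + 12 is on the right; area = ∫[-1,4] (-2*w^2 + 6*w + 8) dw = 125/3.

125/3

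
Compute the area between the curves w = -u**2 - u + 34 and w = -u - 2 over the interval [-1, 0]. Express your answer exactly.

107/3

On [-1, 0], (-u**2 - u + 34) - (-u - 2) = -u**2 + 36 is ≥ 0 throughout, so the area is a single integral of |-u**2 + 36|.
∫[-1,0] (-u**2 + 36) du = 107/3.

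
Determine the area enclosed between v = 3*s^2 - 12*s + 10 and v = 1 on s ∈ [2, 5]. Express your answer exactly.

The difference (3*s^2 - 12*s + 10) - (1) = 3*s^2 - 12*s + 9 changes sign at s = 3 inside [2, 5], so split the integral there.
∫[2,3] (3*s^2 - 12*s + 9) ds = -2; the area of that piece is 2.
∫[3,5] (3*s^2 - 12*s + 9) ds = 20.
Total area = 2 + 20 = 22.

22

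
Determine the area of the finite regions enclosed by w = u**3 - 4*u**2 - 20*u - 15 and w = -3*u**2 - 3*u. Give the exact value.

568/3

Set the curves equal: u**3 - 4*u**2 - 20*u - 15 = -3*u**2 - 3*u, so u**3 - u**2 - 17*u - 15 = 0, which factors as (u - 5)*(u + 1)*(u + 3) = 0. The curves meet at u = -3, -1, 5.
On [-3, -1], w = u**3 - 4*u**2 - 20*u - 15 is on top; that piece has area ∫[-3,-1] (u**3 - u**2 - 17*u - 15) du = 28/3.
On [-1, 5], w = -3*u**2 - 3*u is on top; that piece has area ∫[-1,5] (-(u**3 - u**2 - 17*u - 15)) du = 180.
Total enclosed area = 28/3 + 180 = 568/3.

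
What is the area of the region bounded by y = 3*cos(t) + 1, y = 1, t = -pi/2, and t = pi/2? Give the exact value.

On [-pi/2, pi/2], (3*cos(t) + 1) - (1) = 3*cos(t) is ≥ 0 throughout, so the area is a single integral of |3*cos(t)|.
∫[-pi/2,pi/2] (3*cos(t)) dt = 6.

6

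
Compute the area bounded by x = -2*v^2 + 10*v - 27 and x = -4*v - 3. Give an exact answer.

1/3

Both boundary curves give x as a function of v, so integrate with respect to v. Setting them equal: -2*v^2 + 14*v - 24 = 0, i.e. -2*(v - 4)*(v - 3) = 0, so they meet at v = 3, 4.
For v in [3, 4], x = -2*v^2 + 10*v - 27 is on the right; area = ∫[3,4] (-2*v^2 + 14*v - 24) dv = 1/3.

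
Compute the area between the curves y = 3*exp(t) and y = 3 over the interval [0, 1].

-6 + 3*exp(1)

On [0, 1], (3*exp(t)) - (3) = 3*exp(t) - 3 is ≥ 0 throughout, so the area is a single integral of |3*exp(t) - 3|.
∫[0,1] (3*exp(t) - 3) dt = -6 + 3*exp(1).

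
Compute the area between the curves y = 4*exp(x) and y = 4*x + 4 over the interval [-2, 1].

-6 - 4*exp(-2) + 4*exp(1)

On [-2, 1], (4*exp(x)) - (4*x + 4) = -4*x + 4*exp(x) - 4 is ≥ 0 throughout, so the area is a single integral of |-4*x + 4*exp(x) - 4|.
∫[-2,1] (-4*x + 4*exp(x) - 4) dx = -6 - 4*exp(-2) + 4*exp(1).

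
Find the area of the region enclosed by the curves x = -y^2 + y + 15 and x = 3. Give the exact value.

Both boundary curves give x as a function of y, so integrate with respect to y. Setting them equal: -y^2 + y + 12 = 0, i.e. -(y - 4)*(y + 3) = 0, so they meet at y = -3, 4.
For y in [-3, 4], x = -y^2 + y + 15 is on the right; area = ∫[-3,4] (-y^2 + y + 12) dy = 343/6.

343/6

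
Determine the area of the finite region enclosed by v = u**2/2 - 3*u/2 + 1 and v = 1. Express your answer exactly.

9/4

Set the curves equal: u**2/2 - 3*u/2 + 1 = 1, so u**2/2 - 3*u/2 = 0, which factors as u*(u - 3)/2 = 0. The curves meet at u = 0, 3.
On [0, 3], v = 1 is on top; that piece has area ∫[0,3] (-(u**2/2 - 3*u/2)) du = 9/4.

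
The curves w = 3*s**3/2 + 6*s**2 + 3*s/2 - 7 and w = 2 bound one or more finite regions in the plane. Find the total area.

Set the curves equal: 3*s**3/2 + 6*s**2 + 3*s/2 - 7 = 2, so 3*s**3/2 + 6*s**2 + 3*s/2 - 9 = 0, which factors as 3*(s - 1)*(s + 2)*(s + 3)/2 = 0. The curves meet at s = -3, -2, 1.
On [-3, -2], w = 3*s**3/2 + 6*s**2 + 3*s/2 - 7 is on top; that piece has area ∫[-3,-2] (3*s**3/2 + 6*s**2 + 3*s/2 - 9) ds = 7/8.
On [-2, 1], w = 2 is on top; that piece has area ∫[-2,1] (-(3*s**3/2 + 6*s**2 + 3*s/2 - 9)) ds = 135/8.
Total enclosed area = 7/8 + 135/8 = 71/4.

71/4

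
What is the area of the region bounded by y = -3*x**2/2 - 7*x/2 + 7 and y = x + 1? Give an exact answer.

125/4

Set the curves equal: -3*x**2/2 - 7*x/2 + 7 = x + 1, so -3*x**2/2 - 9*x/2 + 6 = 0, which factors as -3*(x - 1)*(x + 4)/2 = 0. The curves meet at x = -4, 1.
On [-4, 1], y = -3*x**2/2 - 7*x/2 + 7 is on top; that piece has area ∫[-4,1] (-3*x**2/2 - 9*x/2 + 6) dx = 125/4.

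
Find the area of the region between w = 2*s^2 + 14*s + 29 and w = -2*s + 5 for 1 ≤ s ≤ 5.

1112/3

On [1, 5], (2*s^2 + 14*s + 29) - (-2*s + 5) = 2*s^2 + 16*s + 24 is ≥ 0 throughout, so the area is a single integral of |2*s^2 + 16*s + 24|.
∫[1,5] (2*s^2 + 16*s + 24) ds = 1112/3.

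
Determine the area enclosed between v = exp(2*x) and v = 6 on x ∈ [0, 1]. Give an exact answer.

The difference (exp(2*x)) - (6) = exp(2*x) - 6 changes sign at x = log(6)/2 inside [0, 1], so split the integral there.
∫[0,log(6)/2] (exp(2*x) - 6) dx = 5/2 - log(216); the area of that piece is -5/2 + log(216).
∫[log(6)/2,1] (exp(2*x) - 6) dx = -9 + exp(2)/2 + 3*log(6).
Total area = (-5/2 + log(216)) + (-9 + exp(2)/2 + 3*log(6)) = -23/2 + exp(2)/2 + 6*log(6).

-23/2 + exp(2)/2 + 6*log(6)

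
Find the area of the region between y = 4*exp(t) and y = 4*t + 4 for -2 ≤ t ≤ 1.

On [-2, 1], (4*exp(t)) - (4*t + 4) = -4*t + 4*exp(t) - 4 is ≥ 0 throughout, so the area is a single integral of |-4*t + 4*exp(t) - 4|.
∫[-2,1] (-4*t + 4*exp(t) - 4) dt = -6 - 4*exp(-2) + 4*exp(1).

-6 - 4*exp(-2) + 4*exp(1)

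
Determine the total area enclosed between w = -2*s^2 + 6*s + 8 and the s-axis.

The curve meets the s-axis where -2*s^2 + 6*s + 8 = 0, i.e. -2*(s - 4)*(s + 1) = 0, at s = -1, 4.
On [-1, 4] the curve lies above the axis; ∫[-1,4] (-2*s^2 + 6*s + 8) ds = 125/3, giving area 125/3.

125/3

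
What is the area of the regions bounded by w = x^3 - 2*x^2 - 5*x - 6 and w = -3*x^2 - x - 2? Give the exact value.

71/6

Set the curves equal: x^3 - 2*x^2 - 5*x - 6 = -3*x^2 - x - 2, so x^3 + x^2 - 4*x - 4 = 0, which factors as (x - 2)*(x + 1)*(x + 2) = 0. The curves meet at x = -2, -1, 2.
On [-2, -1], w = x^3 - 2*x^2 - 5*x - 6 is on top; that piece has area ∫[-2,-1] (x^3 + x^2 - 4*x - 4) dx = 7/12.
On [-1, 2], w = -3*x^2 - x - 2 is on top; that piece has area ∫[-1,2] (-(x^3 + x^2 - 4*x - 4)) dx = 45/4.
Total enclosed area = 7/12 + 45/4 = 71/6.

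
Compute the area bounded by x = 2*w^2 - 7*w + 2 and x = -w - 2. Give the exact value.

Both boundary curves give x as a function of w, so integrate with respect to w. Setting them equal: 2*w^2 - 6*w + 4 = 0, i.e. 2*(w - 2)*(w - 1) = 0, so they meet at w = 1, 2.
For w in [1, 2], x = 2*w^2 - 7*w + 2 is on the left; area = ∫[1,2] (-(2*w^2 - 6*w + 4)) dw = 1/3.

1/3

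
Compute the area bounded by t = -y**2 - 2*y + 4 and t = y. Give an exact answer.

125/6

Both boundary curves give t as a function of y, so integrate with respect to y. Setting them equal: -y**2 - 3*y + 4 = 0, i.e. -(y - 1)*(y + 4) = 0, so they meet at y = -4, 1.
For y in [-4, 1], t = -y**2 - 2*y + 4 is on the right; area = ∫[-4,1] (-y**2 - 3*y + 4) dy = 125/6.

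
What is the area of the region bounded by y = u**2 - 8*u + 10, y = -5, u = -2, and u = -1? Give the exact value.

On [-2, -1], (u**2 - 8*u + 10) - (-5) = u**2 - 8*u + 15 is ≥ 0 throughout, so the area is a single integral of |u**2 - 8*u + 15|.
∫[-2,-1] (u**2 - 8*u + 15) du = 88/3.

88/3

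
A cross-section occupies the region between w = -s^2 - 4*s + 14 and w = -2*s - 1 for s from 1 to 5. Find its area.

The difference (-s^2 - 4*s + 14) - (-2*s - 1) = -s^2 - 2*s + 15 changes sign at s = 3 inside [1, 5], so split the integral there.
∫[1,3] (-s^2 - 2*s + 15) ds = 40/3.
∫[3,5] (-s^2 - 2*s + 15) ds = -56/3; the area of that piece is 56/3.
Total area = 40/3 + 56/3 = 32.

32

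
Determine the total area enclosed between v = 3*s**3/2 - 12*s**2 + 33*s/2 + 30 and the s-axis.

The curve meets the s-axis where 3*s**3/2 - 12*s**2 + 33*s/2 + 30 = 0, i.e. 3*(s - 5)*(s - 4)*(s + 1)/2 = 0, at s = -1, 4, 5.
On [-1, 4] the curve lies above the axis; ∫[-1,4] (3*s**3/2 - 12*s**2 + 33*s/2 + 30) ds = 875/8, giving area 875/8.
On [4, 5] the curve lies below the axis; ∫[4,5] (3*s**3/2 - 12*s**2 + 33*s/2 + 30) ds = -11/8, giving area 11/8.
Total area = 875/8 + 11/8 = 443/4.

443/4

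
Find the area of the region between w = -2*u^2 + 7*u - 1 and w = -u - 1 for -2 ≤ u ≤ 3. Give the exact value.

The difference (-2*u^2 + 7*u - 1) - (-u - 1) = -2*u^2 + 8*u changes sign at u = 0 inside [-2, 3], so split the integral there.
∫[-2,0] (-2*u^2 + 8*u) du = -64/3; the area of that piece is 64/3.
∫[0,3] (-2*u^2 + 8*u) du = 18.
Total area = 64/3 + 18 = 118/3.

118/3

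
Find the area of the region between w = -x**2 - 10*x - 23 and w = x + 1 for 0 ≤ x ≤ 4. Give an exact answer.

On [0, 4], (-x**2 - 10*x - 23) - (x + 1) = -x**2 - 11*x - 24 is ≤ 0 throughout, so the area is a single integral of |-x**2 - 11*x - 24|.
∫[0,4] (-x**2 - 11*x - 24) dx = -616/3; the area of that piece is 616/3.

616/3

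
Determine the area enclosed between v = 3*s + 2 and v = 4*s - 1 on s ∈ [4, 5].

3/2

On [4, 5], (3*s + 2) - (4*s - 1) = -s + 3 is ≤ 0 throughout, so the area is a single integral of |-s + 3|.
∫[4,5] (-s + 3) ds = -3/2; the area of that piece is 3/2.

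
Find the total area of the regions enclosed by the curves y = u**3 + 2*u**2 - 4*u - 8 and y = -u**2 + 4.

Set the curves equal: u**3 + 2*u**2 - 4*u - 8 = -u**2 + 4, so u**3 + 3*u**2 - 4*u - 12 = 0, which factors as (u - 2)*(u + 2)*(u + 3) = 0. The curves meet at u = -3, -2, 2.
On [-3, -2], y = u**3 + 2*u**2 - 4*u - 8 is on top; that piece has area ∫[-3,-2] (u**3 + 3*u**2 - 4*u - 12) du = 3/4.
On [-2, 2], y = -u**2 + 4 is on top; that piece has area ∫[-2,2] (-(u**3 + 3*u**2 - 4*u - 12)) du = 32.
Total enclosed area = 3/4 + 32 = 131/4.

131/4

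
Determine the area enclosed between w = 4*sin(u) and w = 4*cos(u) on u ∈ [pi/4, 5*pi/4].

On [pi/4, 5*pi/4], (4*sin(u)) - (4*cos(u)) = 4*sin(u) - 4*cos(u) is ≥ 0 throughout, so the area is a single integral of |4*sin(u) - 4*cos(u)|.
∫[pi/4,5*pi/4] (4*sin(u) - 4*cos(u)) du = 8*sqrt(2).

8*sqrt(2)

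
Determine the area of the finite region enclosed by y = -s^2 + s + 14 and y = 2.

Set the curves equal: -s^2 + s + 14 = 2, so -s^2 + s + 12 = 0, which factors as -(s - 4)*(s + 3) = 0. The curves meet at s = -3, 4.
On [-3, 4], y = -s^2 + s + 14 is on top; that piece has area ∫[-3,4] (-s^2 + s + 12) ds = 343/6.

343/6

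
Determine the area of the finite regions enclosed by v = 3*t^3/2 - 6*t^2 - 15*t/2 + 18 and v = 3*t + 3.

Set the curves equal: 3*t^3/2 - 6*t^2 - 15*t/2 + 18 = 3*t + 3, so 3*t^3/2 - 6*t^2 - 21*t/2 + 15 = 0, which factors as 3*(t - 5)*(t - 1)*(t + 2)/2 = 0. The curves meet at t = -2, 1, 5.
On [-2, 1], v = 3*t^3/2 - 6*t^2 - 15*t/2 + 18 is on top; that piece has area ∫[-2,1] (3*t^3/2 - 6*t^2 - 21*t/2 + 15) dt = 297/8.
On [1, 5], v = 3*t + 3 is on top; that piece has area ∫[1,5] (-(3*t^3/2 - 6*t^2 - 21*t/2 + 15)) dt = 80.
Total enclosed area = 297/8 + 80 = 937/8.

937/8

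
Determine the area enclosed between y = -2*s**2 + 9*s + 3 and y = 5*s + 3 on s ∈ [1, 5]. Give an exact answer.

The difference (-2*s**2 + 9*s + 3) - (5*s + 3) = -2*s**2 + 4*s changes sign at s = 2 inside [1, 5], so split the integral there.
∫[1,2] (-2*s**2 + 4*s) ds = 4/3.
∫[2,5] (-2*s**2 + 4*s) ds = -36; the area of that piece is 36.
Total area = 4/3 + 36 = 112/3.

112/3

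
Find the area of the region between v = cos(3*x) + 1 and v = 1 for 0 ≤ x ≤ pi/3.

The difference (cos(3*x) + 1) - (1) = cos(3*x) changes sign at x = pi/6 inside [0, pi/3], so split the integral there.
∫[0,pi/6] (cos(3*x)) dx = 1/3.
∫[pi/6,pi/3] (cos(3*x)) dx = -1/3; the area of that piece is 1/3.
Total area = 1/3 + 1/3 = 2/3.

2/3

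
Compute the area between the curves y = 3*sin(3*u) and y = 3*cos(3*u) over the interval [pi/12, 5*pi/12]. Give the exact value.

On [pi/12, 5*pi/12], (3*sin(3*u)) - (3*cos(3*u)) = 3*sin(3*u) - 3*cos(3*u) is ≥ 0 throughout, so the area is a single integral of |3*sin(3*u) - 3*cos(3*u)|.
∫[pi/12,5*pi/12] (3*sin(3*u) - 3*cos(3*u)) du = 2*sqrt(2).

2*sqrt(2)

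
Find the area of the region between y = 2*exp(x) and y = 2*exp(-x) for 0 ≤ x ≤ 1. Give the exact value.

-4 + 2*exp(-1) + 2*exp(1)

On [0, 1], (2*exp(x)) - (2*exp(-x)) = 2*exp(x) - 2*exp(-x) is ≥ 0 throughout, so the area is a single integral of |2*exp(x) - 2*exp(-x)|.
∫[0,1] (2*exp(x) - 2*exp(-x)) dx = -4 + 2*exp(-1) + 2*exp(1).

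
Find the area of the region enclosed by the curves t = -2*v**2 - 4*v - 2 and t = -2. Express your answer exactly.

Both boundary curves give t as a function of v, so integrate with respect to v. Setting them equal: -2*v**2 - 4*v = 0, i.e. -2*v*(v + 2) = 0, so they meet at v = -2, 0.
For v in [-2, 0], t = -2*v**2 - 4*v - 2 is on the right; area = ∫[-2,0] (-2*v**2 - 4*v) dv = 8/3.

8/3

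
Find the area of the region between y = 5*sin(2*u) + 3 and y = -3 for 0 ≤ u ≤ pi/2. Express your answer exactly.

5 + 3*pi

On [0, pi/2], (5*sin(2*u) + 3) - (-3) = 5*sin(2*u) + 6 is ≥ 0 throughout, so the area is a single integral of |5*sin(2*u) + 6|.
∫[0,pi/2] (5*sin(2*u) + 6) du = 5 + 3*pi.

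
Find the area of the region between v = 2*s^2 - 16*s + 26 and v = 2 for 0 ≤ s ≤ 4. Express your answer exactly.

The difference (2*s^2 - 16*s + 26) - (2) = 2*s^2 - 16*s + 24 changes sign at s = 2 inside [0, 4], so split the integral there.
∫[0,2] (2*s^2 - 16*s + 24) ds = 64/3.
∫[2,4] (2*s^2 - 16*s + 24) ds = -32/3; the area of that piece is 32/3.
Total area = 64/3 + 32/3 = 32.

32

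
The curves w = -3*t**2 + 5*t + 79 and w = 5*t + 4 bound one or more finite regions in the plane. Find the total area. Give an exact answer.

Set the curves equal: -3*t**2 + 5*t + 79 = 5*t + 4, so -3*t**2 + 75 = 0, which factors as -3*(t - 5)*(t + 5) = 0. The curves meet at t = -5, 5.
On [-5, 5], w = -3*t**2 + 5*t + 79 is on top; that piece has area ∫[-5,5] (-3*t**2 + 75) dt = 500.

500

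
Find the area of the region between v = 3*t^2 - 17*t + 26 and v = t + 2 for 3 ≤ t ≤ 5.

6

The difference (3*t^2 - 17*t + 26) - (t + 2) = 3*t^2 - 18*t + 24 changes sign at t = 4 inside [3, 5], so split the integral there.
∫[3,4] (3*t^2 - 18*t + 24) dt = -2; the area of that piece is 2.
∫[4,5] (3*t^2 - 18*t + 24) dt = 4.
Total area = 2 + 4 = 6.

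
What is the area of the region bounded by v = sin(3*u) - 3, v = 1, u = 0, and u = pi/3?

-2/3 + 4*pi/3

On [0, pi/3], (sin(3*u) - 3) - (1) = sin(3*u) - 4 is ≤ 0 throughout, so the area is a single integral of |sin(3*u) - 4|.
∫[0,pi/3] (sin(3*u) - 4) du = 2/3 - 4*pi/3; the area of that piece is -2/3 + 4*pi/3.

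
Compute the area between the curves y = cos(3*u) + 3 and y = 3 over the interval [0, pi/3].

The difference (cos(3*u) + 3) - (3) = cos(3*u) changes sign at u = pi/6 inside [0, pi/3], so split the integral there.
∫[0,pi/6] (cos(3*u)) du = 1/3.
∫[pi/6,pi/3] (cos(3*u)) du = -1/3; the area of that piece is 1/3.
Total area = 1/3 + 1/3 = 2/3.

2/3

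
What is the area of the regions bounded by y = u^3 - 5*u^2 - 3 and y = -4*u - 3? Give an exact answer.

71/6

Set the curves equal: u^3 - 5*u^2 - 3 = -4*u - 3, so u^3 - 5*u^2 + 4*u = 0, which factors as u*(u - 4)*(u - 1) = 0. The curves meet at u = 0, 1, 4.
On [0, 1], y = u^3 - 5*u^2 - 3 is on top; that piece has area ∫[0,1] (u^3 - 5*u^2 + 4*u) du = 7/12.
On [1, 4], y = -4*u - 3 is on top; that piece has area ∫[1,4] (-(u^3 - 5*u^2 + 4*u)) du = 45/4.
Total enclosed area = 7/12 + 45/4 = 71/6.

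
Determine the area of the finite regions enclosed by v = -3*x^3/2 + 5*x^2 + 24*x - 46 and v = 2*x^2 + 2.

284

Set the curves equal: -3*x^3/2 + 5*x^2 + 24*x - 46 = 2*x^2 + 2, so -3*x^3/2 + 3*x^2 + 24*x - 48 = 0, which factors as -3*(x - 4)*(x - 2)*(x + 4)/2 = 0. The curves meet at x = -4, 2, 4.
On [-4, 2], v = 2*x^2 + 2 is on top; that piece has area ∫[-4,2] (-(-3*x^3/2 + 3*x^2 + 24*x - 48)) dx = 270.
On [2, 4], v = -3*x^3/2 + 5*x^2 + 24*x - 46 is on top; that piece has area ∫[2,4] (-3*x^3/2 + 3*x^2 + 24*x - 48) dx = 14.
Total enclosed area = 270 + 14 = 284.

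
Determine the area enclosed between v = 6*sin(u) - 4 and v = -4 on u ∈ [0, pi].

On [0, pi], (6*sin(u) - 4) - (-4) = 6*sin(u) is ≥ 0 throughout, so the area is a single integral of |6*sin(u)|.
∫[0,pi] (6*sin(u)) du = 12.

12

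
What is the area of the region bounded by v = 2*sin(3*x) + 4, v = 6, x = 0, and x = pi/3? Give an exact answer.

-4/3 + 2*pi/3

On [0, pi/3], (2*sin(3*x) + 4) - (6) = 2*sin(3*x) - 2 is ≤ 0 throughout, so the area is a single integral of |2*sin(3*x) - 2|.
∫[0,pi/3] (2*sin(3*x) - 2) dx = 4/3 - 2*pi/3; the area of that piece is -4/3 + 2*pi/3.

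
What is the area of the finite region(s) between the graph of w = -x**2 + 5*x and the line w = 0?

The curve meets the x-axis where -x**2 + 5*x = 0, i.e. -x*(x - 5) = 0, at x = 0, 5.
On [0, 5] the curve lies above the axis; ∫[0,5] (-x**2 + 5*x) dx = 125/6, giving area 125/6.

125/6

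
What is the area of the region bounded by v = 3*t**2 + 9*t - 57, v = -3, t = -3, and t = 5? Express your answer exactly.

The difference (3*t**2 + 9*t - 57) - (-3) = 3*t**2 + 9*t - 54 changes sign at t = 3 inside [-3, 5], so split the integral there.
∫[-3,3] (3*t**2 + 9*t - 54) dt = -270; the area of that piece is 270.
∫[3,5] (3*t**2 + 9*t - 54) dt = 62.
Total area = 270 + 62 = 332.

332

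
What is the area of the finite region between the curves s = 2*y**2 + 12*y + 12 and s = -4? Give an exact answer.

Both boundary curves give s as a function of y, so integrate with respect to y. Setting them equal: 2*y**2 + 12*y + 16 = 0, i.e. 2*(y + 2)*(y + 4) = 0, so they meet at y = -4, -2.
For y in [-4, -2], s = 2*y**2 + 12*y + 12 is on the left; area = ∫[-4,-2] (-(2*y**2 + 12*y + 16)) dy = 8/3.

8/3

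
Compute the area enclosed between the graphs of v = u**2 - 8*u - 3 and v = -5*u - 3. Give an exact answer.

9/2

Set the curves equal: u**2 - 8*u - 3 = -5*u - 3, so u**2 - 3*u = 0, which factors as u*(u - 3) = 0. The curves meet at u = 0, 3.
On [0, 3], v = -5*u - 3 is on top; that piece has area ∫[0,3] (-(u**2 - 3*u)) du = 9/2.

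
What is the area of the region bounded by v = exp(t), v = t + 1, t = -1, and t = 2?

On [-1, 2], (exp(t)) - (t + 1) = -t + exp(t) - 1 is ≥ 0 throughout, so the area is a single integral of |-t + exp(t) - 1|.
∫[-1,2] (-t + exp(t) - 1) dt = -9/2 - exp(-1) + exp(2).

-9/2 - exp(-1) + exp(2)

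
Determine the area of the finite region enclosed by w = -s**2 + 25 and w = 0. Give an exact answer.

500/3

Set the curves equal: -s**2 + 25 = 0, so -s**2 + 25 = 0, which factors as -(s - 5)*(s + 5) = 0. The curves meet at s = -5, 5.
On [-5, 5], w = -s**2 + 25 is on top; that piece has area ∫[-5,5] (-s**2 + 25) ds = 500/3.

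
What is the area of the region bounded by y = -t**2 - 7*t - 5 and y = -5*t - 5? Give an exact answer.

Set the curves equal: -t**2 - 7*t - 5 = -5*t - 5, so -t**2 - 2*t = 0, which factors as -t*(t + 2) = 0. The curves meet at t = -2, 0.
On [-2, 0], y = -t**2 - 7*t - 5 is on top; that piece has area ∫[-2,0] (-t**2 - 2*t) dt = 4/3.

4/3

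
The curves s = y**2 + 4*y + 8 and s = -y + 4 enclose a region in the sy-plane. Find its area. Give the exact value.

9/2

Both boundary curves give s as a function of y, so integrate with respect to y. Setting them equal: y**2 + 5*y + 4 = 0, i.e. (y + 1)*(y + 4) = 0, so they meet at y = -4, -1.
For y in [-4, -1], s = y**2 + 4*y + 8 is on the left; area = ∫[-4,-1] (-(y**2 + 5*y + 4)) dy = 9/2.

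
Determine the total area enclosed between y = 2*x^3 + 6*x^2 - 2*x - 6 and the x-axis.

The curve meets the x-axis where 2*x^3 + 6*x^2 - 2*x - 6 = 0, i.e. 2*(x - 1)*(x + 1)*(x + 3) = 0, at x = -3, -1, 1.
On [-3, -1] the curve lies above the axis; ∫[-3,-1] (2*x^3 + 6*x^2 - 2*x - 6) dx = 8, giving area 8.
On [-1, 1] the curve lies below the axis; ∫[-1,1] (2*x^3 + 6*x^2 - 2*x - 6) dx = -8, giving area 8.
Total area = 8 + 8 = 16.

16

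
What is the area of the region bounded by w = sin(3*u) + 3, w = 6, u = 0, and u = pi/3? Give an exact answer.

-2/3 + pi

On [0, pi/3], (sin(3*u) + 3) - (6) = sin(3*u) - 3 is ≤ 0 throughout, so the area is a single integral of |sin(3*u) - 3|.
∫[0,pi/3] (sin(3*u) - 3) du = 2/3 - pi; the area of that piece is -2/3 + pi.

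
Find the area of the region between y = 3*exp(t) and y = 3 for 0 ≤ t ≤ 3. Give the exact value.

On [0, 3], (3*exp(t)) - (3) = 3*exp(t) - 3 is ≥ 0 throughout, so the area is a single integral of |3*exp(t) - 3|.
∫[0,3] (3*exp(t) - 3) dt = -12 + 3*exp(3).

-12 + 3*exp(3)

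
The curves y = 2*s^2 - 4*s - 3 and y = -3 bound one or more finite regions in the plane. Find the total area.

8/3

Set the curves equal: 2*s^2 - 4*s - 3 = -3, so 2*s^2 - 4*s = 0, which factors as 2*s*(s - 2) = 0. The curves meet at s = 0, 2.
On [0, 2], y = -3 is on top; that piece has area ∫[0,2] (-(2*s^2 - 4*s)) ds = 8/3.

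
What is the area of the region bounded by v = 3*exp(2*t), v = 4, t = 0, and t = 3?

-29/2 - 4*log(3) + 8*log(2) + 3*exp(6)/2

The difference (3*exp(2*t)) - (4) = 3*exp(2*t) - 4 changes sign at t = -log(3)/2 + log(2) inside [0, 3], so split the integral there.
∫[0,-log(3)/2 + log(2)] (3*exp(2*t) - 4) dt = log(9/16) + 1/2; the area of that piece is -1/2 + log(16/9).
∫[-log(3)/2 + log(2),3] (3*exp(2*t) - 4) dt = -14 - 2*log(3) + 4*log(2) + 3*exp(6)/2.
Total area = (-1/2 + log(16/9)) + (-14 - 2*log(3) + 4*log(2) + 3*exp(6)/2) = -29/2 - 4*log(3) + 8*log(2) + 3*exp(6)/2.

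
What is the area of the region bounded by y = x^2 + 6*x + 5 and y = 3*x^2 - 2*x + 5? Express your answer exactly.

64/3

Set the curves equal: x^2 + 6*x + 5 = 3*x^2 - 2*x + 5, so -2*x^2 + 8*x = 0, which factors as -2*x*(x - 4) = 0. The curves meet at x = 0, 4.
On [0, 4], y = x^2 + 6*x + 5 is on top; that piece has area ∫[0,4] (-2*x^2 + 8*x) dx = 64/3.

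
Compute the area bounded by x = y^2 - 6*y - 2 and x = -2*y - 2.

Both boundary curves give x as a function of y, so integrate with respect to y. Setting them equal: y^2 - 4*y = 0, i.e. y*(y - 4) = 0, so they meet at y = 0, 4.
For y in [0, 4], x = y^2 - 6*y - 2 is on the left; area = ∫[0,4] (-(y^2 - 4*y)) dy = 32/3.

32/3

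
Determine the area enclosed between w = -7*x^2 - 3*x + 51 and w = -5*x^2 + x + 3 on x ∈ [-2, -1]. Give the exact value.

On [-2, -1], (-7*x^2 - 3*x + 51) - (-5*x^2 + x + 3) = -2*x^2 - 4*x + 48 is ≥ 0 throughout, so the area is a single integral of |-2*x^2 - 4*x + 48|.
∫[-2,-1] (-2*x^2 - 4*x + 48) dx = 148/3.

148/3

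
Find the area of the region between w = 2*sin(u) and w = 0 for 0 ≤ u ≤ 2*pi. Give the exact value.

8

The difference (2*sin(u)) - (0) = 2*sin(u) changes sign at u = pi inside [0, 2*pi], so split the integral there.
∫[0,pi] (2*sin(u)) du = 4.
∫[pi,2*pi] (2*sin(u)) du = -4; the area of that piece is 4.
Total area = 4 + 4 = 8.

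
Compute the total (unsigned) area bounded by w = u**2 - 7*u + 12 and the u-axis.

1/6

The curve meets the u-axis where u**2 - 7*u + 12 = 0, i.e. (u - 4)*(u - 3) = 0, at u = 3, 4.
On [3, 4] the curve lies below the axis; ∫[3,4] (u**2 - 7*u + 12) du = -1/6, giving area 1/6.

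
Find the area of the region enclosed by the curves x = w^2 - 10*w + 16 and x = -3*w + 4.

1/6

Both boundary curves give x as a function of w, so integrate with respect to w. Setting them equal: w^2 - 7*w + 12 = 0, i.e. (w - 4)*(w - 3) = 0, so they meet at w = 3, 4.
For w in [3, 4], x = w^2 - 10*w + 16 is on the left; area = ∫[3,4] (-(w^2 - 7*w + 12)) dw = 1/6.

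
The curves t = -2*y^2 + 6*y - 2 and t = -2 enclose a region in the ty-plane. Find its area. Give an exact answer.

9

Both boundary curves give t as a function of y, so integrate with respect to y. Setting them equal: -2*y^2 + 6*y = 0, i.e. -2*y*(y - 3) = 0, so they meet at y = 0, 3.
For y in [0, 3], t = -2*y^2 + 6*y - 2 is on the right; area = ∫[0,3] (-2*y^2 + 6*y) dy = 9.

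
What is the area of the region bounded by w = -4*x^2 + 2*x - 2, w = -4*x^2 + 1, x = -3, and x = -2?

8

On [-3, -2], (-4*x^2 + 2*x - 2) - (-4*x^2 + 1) = 2*x - 3 is ≤ 0 throughout, so the area is a single integral of |2*x - 3|.
∫[-3,-2] (2*x - 3) dx = -8; the area of that piece is 8.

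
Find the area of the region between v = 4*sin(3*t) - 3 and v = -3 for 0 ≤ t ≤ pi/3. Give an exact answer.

On [0, pi/3], (4*sin(3*t) - 3) - (-3) = 4*sin(3*t) is ≥ 0 throughout, so the area is a single integral of |4*sin(3*t)|.
∫[0,pi/3] (4*sin(3*t)) dt = 8/3.

8/3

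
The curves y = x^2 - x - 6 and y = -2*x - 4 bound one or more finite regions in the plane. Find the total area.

9/2

Set the curves equal: x^2 - x - 6 = -2*x - 4, so x^2 + x - 2 = 0, which factors as (x - 1)*(x + 2) = 0. The curves meet at x = -2, 1.
On [-2, 1], y = -2*x - 4 is on top; that piece has area ∫[-2,1] (-(x^2 + x - 2)) dx = 9/2.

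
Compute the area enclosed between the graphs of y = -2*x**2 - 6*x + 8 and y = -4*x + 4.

9

Set the curves equal: -2*x**2 - 6*x + 8 = -4*x + 4, so -2*x**2 - 2*x + 4 = 0, which factors as -2*(x - 1)*(x + 2) = 0. The curves meet at x = -2, 1.
On [-2, 1], y = -2*x**2 - 6*x + 8 is on top; that piece has area ∫[-2,1] (-2*x**2 - 2*x + 4) dx = 9.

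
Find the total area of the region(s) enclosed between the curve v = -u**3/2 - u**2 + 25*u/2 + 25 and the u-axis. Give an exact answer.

The curve meets the u-axis where -u**3/2 - u**2 + 25*u/2 + 25 = 0, i.e. -(u - 5)*(u + 2)*(u + 5)/2 = 0, at u = -5, -2, 5.
On [-5, -2] the curve lies below the axis; ∫[-5,-2] (-u**3/2 - u**2 + 25*u/2 + 25) du = -153/8, giving area 153/8.
On [-2, 5] the curve lies above the axis; ∫[-2,5] (-u**3/2 - u**2 + 25*u/2 + 25) du = 4459/24, giving area 4459/24.
Total area = 153/8 + 4459/24 = 2459/12.

2459/12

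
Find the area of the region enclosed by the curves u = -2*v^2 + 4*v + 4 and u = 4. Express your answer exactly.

8/3

Both boundary curves give u as a function of v, so integrate with respect to v. Setting them equal: -2*v^2 + 4*v = 0, i.e. -2*v*(v - 2) = 0, so they meet at v = 0, 2.
For v in [0, 2], u = -2*v^2 + 4*v + 4 is on the right; area = ∫[0,2] (-2*v^2 + 4*v) dv = 8/3.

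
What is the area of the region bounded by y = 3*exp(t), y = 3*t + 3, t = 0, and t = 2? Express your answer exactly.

-15 + 3*exp(2)

On [0, 2], (3*exp(t)) - (3*t + 3) = -3*t + 3*exp(t) - 3 is ≥ 0 throughout, so the area is a single integral of |-3*t + 3*exp(t) - 3|.
∫[0,2] (-3*t + 3*exp(t) - 3) dt = -15 + 3*exp(2).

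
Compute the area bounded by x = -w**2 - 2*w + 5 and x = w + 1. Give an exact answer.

125/6

Both boundary curves give x as a function of w, so integrate with respect to w. Setting them equal: -w**2 - 3*w + 4 = 0, i.e. -(w - 1)*(w + 4) = 0, so they meet at w = -4, 1.
For w in [-4, 1], x = -w**2 - 2*w + 5 is on the right; area = ∫[-4,1] (-w**2 - 3*w + 4) dw = 125/6.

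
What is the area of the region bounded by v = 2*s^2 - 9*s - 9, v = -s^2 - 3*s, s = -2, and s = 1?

The difference (2*s^2 - 9*s - 9) - (-s^2 - 3*s) = 3*s^2 - 6*s - 9 changes sign at s = -1 inside [-2, 1], so split the integral there.
∫[-2,-1] (3*s^2 - 6*s - 9) ds = 7.
∫[-1,1] (3*s^2 - 6*s - 9) ds = -16; the area of that piece is 16.
Total area = 7 + 16 = 23.

23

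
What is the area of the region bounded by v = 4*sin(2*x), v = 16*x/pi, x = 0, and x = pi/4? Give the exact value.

2 - pi/2

On [0, pi/4], (4*sin(2*x)) - (16*x/pi) = -16*x/pi + 4*sin(2*x) is ≥ 0 throughout, so the area is a single integral of |-16*x/pi + 4*sin(2*x)|.
∫[0,pi/4] (-16*x/pi + 4*sin(2*x)) dx = 2 - pi/2.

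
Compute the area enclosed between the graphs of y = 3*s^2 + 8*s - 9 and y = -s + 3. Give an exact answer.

Set the curves equal: 3*s^2 + 8*s - 9 = -s + 3, so 3*s^2 + 9*s - 12 = 0, which factors as 3*(s - 1)*(s + 4) = 0. The curves meet at s = -4, 1.
On [-4, 1], y = -s + 3 is on top; that piece has area ∫[-4,1] (-(3*s^2 + 9*s - 12)) ds = 125/2.

125/2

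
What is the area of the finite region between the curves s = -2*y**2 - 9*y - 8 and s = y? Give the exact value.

9

Both boundary curves give s as a function of y, so integrate with respect to y. Setting them equal: -2*y**2 - 10*y - 8 = 0, i.e. -2*(y + 1)*(y + 4) = 0, so they meet at y = -4, -1.
For y in [-4, -1], s = -2*y**2 - 9*y - 8 is on the right; area = ∫[-4,-1] (-2*y**2 - 10*y - 8) dy = 9.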